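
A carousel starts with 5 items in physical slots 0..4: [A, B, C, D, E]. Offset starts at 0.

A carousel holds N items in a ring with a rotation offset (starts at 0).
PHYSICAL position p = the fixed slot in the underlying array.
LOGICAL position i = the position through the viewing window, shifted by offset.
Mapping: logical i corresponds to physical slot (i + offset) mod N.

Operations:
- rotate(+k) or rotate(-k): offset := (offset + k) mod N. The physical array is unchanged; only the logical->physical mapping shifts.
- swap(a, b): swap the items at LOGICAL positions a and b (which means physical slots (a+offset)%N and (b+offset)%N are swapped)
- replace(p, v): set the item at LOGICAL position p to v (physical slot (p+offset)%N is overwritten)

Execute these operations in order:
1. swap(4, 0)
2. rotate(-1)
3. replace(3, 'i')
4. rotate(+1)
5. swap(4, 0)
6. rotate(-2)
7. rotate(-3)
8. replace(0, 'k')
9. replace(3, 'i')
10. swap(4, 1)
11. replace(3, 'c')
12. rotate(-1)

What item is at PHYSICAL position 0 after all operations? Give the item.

After op 1 (swap(4, 0)): offset=0, physical=[E,B,C,D,A], logical=[E,B,C,D,A]
After op 2 (rotate(-1)): offset=4, physical=[E,B,C,D,A], logical=[A,E,B,C,D]
After op 3 (replace(3, 'i')): offset=4, physical=[E,B,i,D,A], logical=[A,E,B,i,D]
After op 4 (rotate(+1)): offset=0, physical=[E,B,i,D,A], logical=[E,B,i,D,A]
After op 5 (swap(4, 0)): offset=0, physical=[A,B,i,D,E], logical=[A,B,i,D,E]
After op 6 (rotate(-2)): offset=3, physical=[A,B,i,D,E], logical=[D,E,A,B,i]
After op 7 (rotate(-3)): offset=0, physical=[A,B,i,D,E], logical=[A,B,i,D,E]
After op 8 (replace(0, 'k')): offset=0, physical=[k,B,i,D,E], logical=[k,B,i,D,E]
After op 9 (replace(3, 'i')): offset=0, physical=[k,B,i,i,E], logical=[k,B,i,i,E]
After op 10 (swap(4, 1)): offset=0, physical=[k,E,i,i,B], logical=[k,E,i,i,B]
After op 11 (replace(3, 'c')): offset=0, physical=[k,E,i,c,B], logical=[k,E,i,c,B]
After op 12 (rotate(-1)): offset=4, physical=[k,E,i,c,B], logical=[B,k,E,i,c]

Answer: k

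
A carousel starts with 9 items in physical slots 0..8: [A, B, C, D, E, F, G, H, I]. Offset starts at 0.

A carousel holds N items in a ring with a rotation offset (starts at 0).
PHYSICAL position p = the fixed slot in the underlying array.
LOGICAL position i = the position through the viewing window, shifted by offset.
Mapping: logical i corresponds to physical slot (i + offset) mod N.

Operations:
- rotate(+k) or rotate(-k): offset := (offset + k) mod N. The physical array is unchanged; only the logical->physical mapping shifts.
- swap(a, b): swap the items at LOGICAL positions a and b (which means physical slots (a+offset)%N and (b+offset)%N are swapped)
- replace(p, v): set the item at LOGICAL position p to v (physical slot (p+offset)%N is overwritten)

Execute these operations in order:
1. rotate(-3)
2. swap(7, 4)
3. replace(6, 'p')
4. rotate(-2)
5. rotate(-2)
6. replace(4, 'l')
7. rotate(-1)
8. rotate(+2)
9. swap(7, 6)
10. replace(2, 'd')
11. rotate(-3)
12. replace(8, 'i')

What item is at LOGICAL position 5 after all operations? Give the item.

After op 1 (rotate(-3)): offset=6, physical=[A,B,C,D,E,F,G,H,I], logical=[G,H,I,A,B,C,D,E,F]
After op 2 (swap(7, 4)): offset=6, physical=[A,E,C,D,B,F,G,H,I], logical=[G,H,I,A,E,C,D,B,F]
After op 3 (replace(6, 'p')): offset=6, physical=[A,E,C,p,B,F,G,H,I], logical=[G,H,I,A,E,C,p,B,F]
After op 4 (rotate(-2)): offset=4, physical=[A,E,C,p,B,F,G,H,I], logical=[B,F,G,H,I,A,E,C,p]
After op 5 (rotate(-2)): offset=2, physical=[A,E,C,p,B,F,G,H,I], logical=[C,p,B,F,G,H,I,A,E]
After op 6 (replace(4, 'l')): offset=2, physical=[A,E,C,p,B,F,l,H,I], logical=[C,p,B,F,l,H,I,A,E]
After op 7 (rotate(-1)): offset=1, physical=[A,E,C,p,B,F,l,H,I], logical=[E,C,p,B,F,l,H,I,A]
After op 8 (rotate(+2)): offset=3, physical=[A,E,C,p,B,F,l,H,I], logical=[p,B,F,l,H,I,A,E,C]
After op 9 (swap(7, 6)): offset=3, physical=[E,A,C,p,B,F,l,H,I], logical=[p,B,F,l,H,I,E,A,C]
After op 10 (replace(2, 'd')): offset=3, physical=[E,A,C,p,B,d,l,H,I], logical=[p,B,d,l,H,I,E,A,C]
After op 11 (rotate(-3)): offset=0, physical=[E,A,C,p,B,d,l,H,I], logical=[E,A,C,p,B,d,l,H,I]
After op 12 (replace(8, 'i')): offset=0, physical=[E,A,C,p,B,d,l,H,i], logical=[E,A,C,p,B,d,l,H,i]

Answer: d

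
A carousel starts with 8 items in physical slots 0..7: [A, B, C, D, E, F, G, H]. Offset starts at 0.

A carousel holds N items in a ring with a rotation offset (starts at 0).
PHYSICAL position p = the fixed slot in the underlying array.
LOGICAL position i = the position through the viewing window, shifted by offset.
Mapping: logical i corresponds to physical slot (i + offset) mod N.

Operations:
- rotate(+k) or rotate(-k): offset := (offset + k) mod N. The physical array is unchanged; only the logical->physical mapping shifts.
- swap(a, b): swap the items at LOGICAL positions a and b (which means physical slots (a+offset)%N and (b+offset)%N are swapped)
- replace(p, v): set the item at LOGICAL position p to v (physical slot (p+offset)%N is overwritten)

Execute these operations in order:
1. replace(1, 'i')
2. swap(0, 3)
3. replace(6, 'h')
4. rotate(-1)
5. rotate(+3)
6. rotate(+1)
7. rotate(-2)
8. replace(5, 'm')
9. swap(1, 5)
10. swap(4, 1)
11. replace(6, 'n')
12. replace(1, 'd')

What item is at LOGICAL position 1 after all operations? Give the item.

After op 1 (replace(1, 'i')): offset=0, physical=[A,i,C,D,E,F,G,H], logical=[A,i,C,D,E,F,G,H]
After op 2 (swap(0, 3)): offset=0, physical=[D,i,C,A,E,F,G,H], logical=[D,i,C,A,E,F,G,H]
After op 3 (replace(6, 'h')): offset=0, physical=[D,i,C,A,E,F,h,H], logical=[D,i,C,A,E,F,h,H]
After op 4 (rotate(-1)): offset=7, physical=[D,i,C,A,E,F,h,H], logical=[H,D,i,C,A,E,F,h]
After op 5 (rotate(+3)): offset=2, physical=[D,i,C,A,E,F,h,H], logical=[C,A,E,F,h,H,D,i]
After op 6 (rotate(+1)): offset=3, physical=[D,i,C,A,E,F,h,H], logical=[A,E,F,h,H,D,i,C]
After op 7 (rotate(-2)): offset=1, physical=[D,i,C,A,E,F,h,H], logical=[i,C,A,E,F,h,H,D]
After op 8 (replace(5, 'm')): offset=1, physical=[D,i,C,A,E,F,m,H], logical=[i,C,A,E,F,m,H,D]
After op 9 (swap(1, 5)): offset=1, physical=[D,i,m,A,E,F,C,H], logical=[i,m,A,E,F,C,H,D]
After op 10 (swap(4, 1)): offset=1, physical=[D,i,F,A,E,m,C,H], logical=[i,F,A,E,m,C,H,D]
After op 11 (replace(6, 'n')): offset=1, physical=[D,i,F,A,E,m,C,n], logical=[i,F,A,E,m,C,n,D]
After op 12 (replace(1, 'd')): offset=1, physical=[D,i,d,A,E,m,C,n], logical=[i,d,A,E,m,C,n,D]

Answer: d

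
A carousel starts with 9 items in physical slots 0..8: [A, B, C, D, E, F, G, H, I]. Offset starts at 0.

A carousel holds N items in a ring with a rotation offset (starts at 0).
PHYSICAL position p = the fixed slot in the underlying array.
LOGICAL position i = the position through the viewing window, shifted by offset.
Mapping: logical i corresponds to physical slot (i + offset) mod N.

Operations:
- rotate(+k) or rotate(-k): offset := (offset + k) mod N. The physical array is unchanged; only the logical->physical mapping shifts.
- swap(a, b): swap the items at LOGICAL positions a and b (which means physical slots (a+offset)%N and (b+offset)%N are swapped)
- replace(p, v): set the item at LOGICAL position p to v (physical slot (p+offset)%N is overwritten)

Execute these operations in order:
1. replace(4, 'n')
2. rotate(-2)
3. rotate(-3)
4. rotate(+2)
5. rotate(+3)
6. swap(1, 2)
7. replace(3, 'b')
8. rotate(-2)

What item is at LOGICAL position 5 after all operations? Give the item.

After op 1 (replace(4, 'n')): offset=0, physical=[A,B,C,D,n,F,G,H,I], logical=[A,B,C,D,n,F,G,H,I]
After op 2 (rotate(-2)): offset=7, physical=[A,B,C,D,n,F,G,H,I], logical=[H,I,A,B,C,D,n,F,G]
After op 3 (rotate(-3)): offset=4, physical=[A,B,C,D,n,F,G,H,I], logical=[n,F,G,H,I,A,B,C,D]
After op 4 (rotate(+2)): offset=6, physical=[A,B,C,D,n,F,G,H,I], logical=[G,H,I,A,B,C,D,n,F]
After op 5 (rotate(+3)): offset=0, physical=[A,B,C,D,n,F,G,H,I], logical=[A,B,C,D,n,F,G,H,I]
After op 6 (swap(1, 2)): offset=0, physical=[A,C,B,D,n,F,G,H,I], logical=[A,C,B,D,n,F,G,H,I]
After op 7 (replace(3, 'b')): offset=0, physical=[A,C,B,b,n,F,G,H,I], logical=[A,C,B,b,n,F,G,H,I]
After op 8 (rotate(-2)): offset=7, physical=[A,C,B,b,n,F,G,H,I], logical=[H,I,A,C,B,b,n,F,G]

Answer: b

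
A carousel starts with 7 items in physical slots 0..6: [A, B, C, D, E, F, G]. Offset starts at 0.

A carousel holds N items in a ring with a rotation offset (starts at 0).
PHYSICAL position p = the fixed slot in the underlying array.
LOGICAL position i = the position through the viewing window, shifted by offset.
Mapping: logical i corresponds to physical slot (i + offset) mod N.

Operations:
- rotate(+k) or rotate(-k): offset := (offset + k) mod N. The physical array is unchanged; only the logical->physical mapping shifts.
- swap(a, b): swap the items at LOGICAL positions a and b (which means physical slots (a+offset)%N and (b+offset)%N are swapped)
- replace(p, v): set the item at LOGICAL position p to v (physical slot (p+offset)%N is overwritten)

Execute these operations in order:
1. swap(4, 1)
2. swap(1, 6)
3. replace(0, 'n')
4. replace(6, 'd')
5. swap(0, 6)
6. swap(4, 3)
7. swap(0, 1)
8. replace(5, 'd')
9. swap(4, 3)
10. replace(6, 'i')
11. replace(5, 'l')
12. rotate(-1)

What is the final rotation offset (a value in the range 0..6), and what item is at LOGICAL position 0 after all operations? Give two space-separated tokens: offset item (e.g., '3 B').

Answer: 6 i

Derivation:
After op 1 (swap(4, 1)): offset=0, physical=[A,E,C,D,B,F,G], logical=[A,E,C,D,B,F,G]
After op 2 (swap(1, 6)): offset=0, physical=[A,G,C,D,B,F,E], logical=[A,G,C,D,B,F,E]
After op 3 (replace(0, 'n')): offset=0, physical=[n,G,C,D,B,F,E], logical=[n,G,C,D,B,F,E]
After op 4 (replace(6, 'd')): offset=0, physical=[n,G,C,D,B,F,d], logical=[n,G,C,D,B,F,d]
After op 5 (swap(0, 6)): offset=0, physical=[d,G,C,D,B,F,n], logical=[d,G,C,D,B,F,n]
After op 6 (swap(4, 3)): offset=0, physical=[d,G,C,B,D,F,n], logical=[d,G,C,B,D,F,n]
After op 7 (swap(0, 1)): offset=0, physical=[G,d,C,B,D,F,n], logical=[G,d,C,B,D,F,n]
After op 8 (replace(5, 'd')): offset=0, physical=[G,d,C,B,D,d,n], logical=[G,d,C,B,D,d,n]
After op 9 (swap(4, 3)): offset=0, physical=[G,d,C,D,B,d,n], logical=[G,d,C,D,B,d,n]
After op 10 (replace(6, 'i')): offset=0, physical=[G,d,C,D,B,d,i], logical=[G,d,C,D,B,d,i]
After op 11 (replace(5, 'l')): offset=0, physical=[G,d,C,D,B,l,i], logical=[G,d,C,D,B,l,i]
After op 12 (rotate(-1)): offset=6, physical=[G,d,C,D,B,l,i], logical=[i,G,d,C,D,B,l]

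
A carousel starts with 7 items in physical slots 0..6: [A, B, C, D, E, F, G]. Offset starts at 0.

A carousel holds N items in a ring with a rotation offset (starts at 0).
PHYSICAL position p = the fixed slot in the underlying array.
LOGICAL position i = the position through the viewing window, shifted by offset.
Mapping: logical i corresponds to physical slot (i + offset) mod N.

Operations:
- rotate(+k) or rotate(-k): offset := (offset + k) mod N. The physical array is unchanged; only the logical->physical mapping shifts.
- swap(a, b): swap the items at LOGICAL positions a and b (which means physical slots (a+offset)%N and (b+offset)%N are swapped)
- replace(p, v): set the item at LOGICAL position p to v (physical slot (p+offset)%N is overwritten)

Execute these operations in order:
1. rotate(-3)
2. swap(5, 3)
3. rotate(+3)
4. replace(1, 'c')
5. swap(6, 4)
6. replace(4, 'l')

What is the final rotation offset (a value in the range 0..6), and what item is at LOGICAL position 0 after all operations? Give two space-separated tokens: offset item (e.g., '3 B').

Answer: 0 C

Derivation:
After op 1 (rotate(-3)): offset=4, physical=[A,B,C,D,E,F,G], logical=[E,F,G,A,B,C,D]
After op 2 (swap(5, 3)): offset=4, physical=[C,B,A,D,E,F,G], logical=[E,F,G,C,B,A,D]
After op 3 (rotate(+3)): offset=0, physical=[C,B,A,D,E,F,G], logical=[C,B,A,D,E,F,G]
After op 4 (replace(1, 'c')): offset=0, physical=[C,c,A,D,E,F,G], logical=[C,c,A,D,E,F,G]
After op 5 (swap(6, 4)): offset=0, physical=[C,c,A,D,G,F,E], logical=[C,c,A,D,G,F,E]
After op 6 (replace(4, 'l')): offset=0, physical=[C,c,A,D,l,F,E], logical=[C,c,A,D,l,F,E]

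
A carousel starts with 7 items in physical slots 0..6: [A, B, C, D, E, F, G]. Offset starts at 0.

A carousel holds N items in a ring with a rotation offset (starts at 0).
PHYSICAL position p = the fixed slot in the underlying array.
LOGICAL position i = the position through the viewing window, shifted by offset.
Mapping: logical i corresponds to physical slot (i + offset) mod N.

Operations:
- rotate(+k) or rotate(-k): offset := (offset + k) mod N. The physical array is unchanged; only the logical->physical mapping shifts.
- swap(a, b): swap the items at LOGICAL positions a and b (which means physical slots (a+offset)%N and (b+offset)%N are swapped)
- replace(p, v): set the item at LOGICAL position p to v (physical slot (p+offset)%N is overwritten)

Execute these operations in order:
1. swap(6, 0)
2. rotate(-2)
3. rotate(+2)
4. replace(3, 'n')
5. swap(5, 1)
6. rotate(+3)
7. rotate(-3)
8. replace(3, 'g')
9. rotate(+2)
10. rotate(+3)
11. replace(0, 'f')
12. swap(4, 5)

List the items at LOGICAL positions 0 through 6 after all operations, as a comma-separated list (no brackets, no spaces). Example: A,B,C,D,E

After op 1 (swap(6, 0)): offset=0, physical=[G,B,C,D,E,F,A], logical=[G,B,C,D,E,F,A]
After op 2 (rotate(-2)): offset=5, physical=[G,B,C,D,E,F,A], logical=[F,A,G,B,C,D,E]
After op 3 (rotate(+2)): offset=0, physical=[G,B,C,D,E,F,A], logical=[G,B,C,D,E,F,A]
After op 4 (replace(3, 'n')): offset=0, physical=[G,B,C,n,E,F,A], logical=[G,B,C,n,E,F,A]
After op 5 (swap(5, 1)): offset=0, physical=[G,F,C,n,E,B,A], logical=[G,F,C,n,E,B,A]
After op 6 (rotate(+3)): offset=3, physical=[G,F,C,n,E,B,A], logical=[n,E,B,A,G,F,C]
After op 7 (rotate(-3)): offset=0, physical=[G,F,C,n,E,B,A], logical=[G,F,C,n,E,B,A]
After op 8 (replace(3, 'g')): offset=0, physical=[G,F,C,g,E,B,A], logical=[G,F,C,g,E,B,A]
After op 9 (rotate(+2)): offset=2, physical=[G,F,C,g,E,B,A], logical=[C,g,E,B,A,G,F]
After op 10 (rotate(+3)): offset=5, physical=[G,F,C,g,E,B,A], logical=[B,A,G,F,C,g,E]
After op 11 (replace(0, 'f')): offset=5, physical=[G,F,C,g,E,f,A], logical=[f,A,G,F,C,g,E]
After op 12 (swap(4, 5)): offset=5, physical=[G,F,g,C,E,f,A], logical=[f,A,G,F,g,C,E]

Answer: f,A,G,F,g,C,E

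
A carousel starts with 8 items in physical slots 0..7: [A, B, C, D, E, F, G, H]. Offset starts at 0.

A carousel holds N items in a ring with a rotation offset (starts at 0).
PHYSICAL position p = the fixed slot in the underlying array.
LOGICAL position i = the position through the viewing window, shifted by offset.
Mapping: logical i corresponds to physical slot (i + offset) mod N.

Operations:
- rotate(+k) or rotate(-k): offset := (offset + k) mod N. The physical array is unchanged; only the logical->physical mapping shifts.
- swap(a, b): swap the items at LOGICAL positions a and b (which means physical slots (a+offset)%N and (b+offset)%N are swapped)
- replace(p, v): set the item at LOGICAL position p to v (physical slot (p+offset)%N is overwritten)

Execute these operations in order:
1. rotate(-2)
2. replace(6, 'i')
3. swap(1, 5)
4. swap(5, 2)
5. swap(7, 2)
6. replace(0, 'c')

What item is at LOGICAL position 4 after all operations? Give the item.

Answer: C

Derivation:
After op 1 (rotate(-2)): offset=6, physical=[A,B,C,D,E,F,G,H], logical=[G,H,A,B,C,D,E,F]
After op 2 (replace(6, 'i')): offset=6, physical=[A,B,C,D,i,F,G,H], logical=[G,H,A,B,C,D,i,F]
After op 3 (swap(1, 5)): offset=6, physical=[A,B,C,H,i,F,G,D], logical=[G,D,A,B,C,H,i,F]
After op 4 (swap(5, 2)): offset=6, physical=[H,B,C,A,i,F,G,D], logical=[G,D,H,B,C,A,i,F]
After op 5 (swap(7, 2)): offset=6, physical=[F,B,C,A,i,H,G,D], logical=[G,D,F,B,C,A,i,H]
After op 6 (replace(0, 'c')): offset=6, physical=[F,B,C,A,i,H,c,D], logical=[c,D,F,B,C,A,i,H]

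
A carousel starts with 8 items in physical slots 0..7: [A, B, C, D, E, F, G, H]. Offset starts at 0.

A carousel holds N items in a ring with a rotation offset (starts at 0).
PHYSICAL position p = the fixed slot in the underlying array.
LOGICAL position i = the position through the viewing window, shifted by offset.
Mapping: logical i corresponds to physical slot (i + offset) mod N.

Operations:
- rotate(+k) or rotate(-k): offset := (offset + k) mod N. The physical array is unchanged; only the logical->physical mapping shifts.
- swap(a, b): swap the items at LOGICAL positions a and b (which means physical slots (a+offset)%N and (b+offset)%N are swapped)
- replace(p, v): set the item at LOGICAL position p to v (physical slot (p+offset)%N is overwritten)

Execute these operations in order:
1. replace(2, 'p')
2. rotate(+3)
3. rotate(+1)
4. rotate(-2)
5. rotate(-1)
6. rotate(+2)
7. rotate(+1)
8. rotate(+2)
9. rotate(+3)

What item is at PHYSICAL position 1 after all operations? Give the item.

After op 1 (replace(2, 'p')): offset=0, physical=[A,B,p,D,E,F,G,H], logical=[A,B,p,D,E,F,G,H]
After op 2 (rotate(+3)): offset=3, physical=[A,B,p,D,E,F,G,H], logical=[D,E,F,G,H,A,B,p]
After op 3 (rotate(+1)): offset=4, physical=[A,B,p,D,E,F,G,H], logical=[E,F,G,H,A,B,p,D]
After op 4 (rotate(-2)): offset=2, physical=[A,B,p,D,E,F,G,H], logical=[p,D,E,F,G,H,A,B]
After op 5 (rotate(-1)): offset=1, physical=[A,B,p,D,E,F,G,H], logical=[B,p,D,E,F,G,H,A]
After op 6 (rotate(+2)): offset=3, physical=[A,B,p,D,E,F,G,H], logical=[D,E,F,G,H,A,B,p]
After op 7 (rotate(+1)): offset=4, physical=[A,B,p,D,E,F,G,H], logical=[E,F,G,H,A,B,p,D]
After op 8 (rotate(+2)): offset=6, physical=[A,B,p,D,E,F,G,H], logical=[G,H,A,B,p,D,E,F]
After op 9 (rotate(+3)): offset=1, physical=[A,B,p,D,E,F,G,H], logical=[B,p,D,E,F,G,H,A]

Answer: B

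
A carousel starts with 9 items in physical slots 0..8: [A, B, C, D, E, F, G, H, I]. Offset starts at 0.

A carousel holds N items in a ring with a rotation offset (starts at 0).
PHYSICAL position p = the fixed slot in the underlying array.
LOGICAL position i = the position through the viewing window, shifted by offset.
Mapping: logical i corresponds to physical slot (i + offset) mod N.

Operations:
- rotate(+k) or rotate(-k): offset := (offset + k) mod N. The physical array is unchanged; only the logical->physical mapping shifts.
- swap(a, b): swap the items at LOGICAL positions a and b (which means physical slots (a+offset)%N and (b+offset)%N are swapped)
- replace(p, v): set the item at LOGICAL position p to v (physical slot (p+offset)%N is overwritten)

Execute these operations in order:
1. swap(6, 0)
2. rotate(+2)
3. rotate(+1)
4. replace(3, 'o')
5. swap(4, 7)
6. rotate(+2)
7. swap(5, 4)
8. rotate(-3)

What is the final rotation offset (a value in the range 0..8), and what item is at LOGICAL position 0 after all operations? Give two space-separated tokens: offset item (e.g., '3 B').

Answer: 2 C

Derivation:
After op 1 (swap(6, 0)): offset=0, physical=[G,B,C,D,E,F,A,H,I], logical=[G,B,C,D,E,F,A,H,I]
After op 2 (rotate(+2)): offset=2, physical=[G,B,C,D,E,F,A,H,I], logical=[C,D,E,F,A,H,I,G,B]
After op 3 (rotate(+1)): offset=3, physical=[G,B,C,D,E,F,A,H,I], logical=[D,E,F,A,H,I,G,B,C]
After op 4 (replace(3, 'o')): offset=3, physical=[G,B,C,D,E,F,o,H,I], logical=[D,E,F,o,H,I,G,B,C]
After op 5 (swap(4, 7)): offset=3, physical=[G,H,C,D,E,F,o,B,I], logical=[D,E,F,o,B,I,G,H,C]
After op 6 (rotate(+2)): offset=5, physical=[G,H,C,D,E,F,o,B,I], logical=[F,o,B,I,G,H,C,D,E]
After op 7 (swap(5, 4)): offset=5, physical=[H,G,C,D,E,F,o,B,I], logical=[F,o,B,I,H,G,C,D,E]
After op 8 (rotate(-3)): offset=2, physical=[H,G,C,D,E,F,o,B,I], logical=[C,D,E,F,o,B,I,H,G]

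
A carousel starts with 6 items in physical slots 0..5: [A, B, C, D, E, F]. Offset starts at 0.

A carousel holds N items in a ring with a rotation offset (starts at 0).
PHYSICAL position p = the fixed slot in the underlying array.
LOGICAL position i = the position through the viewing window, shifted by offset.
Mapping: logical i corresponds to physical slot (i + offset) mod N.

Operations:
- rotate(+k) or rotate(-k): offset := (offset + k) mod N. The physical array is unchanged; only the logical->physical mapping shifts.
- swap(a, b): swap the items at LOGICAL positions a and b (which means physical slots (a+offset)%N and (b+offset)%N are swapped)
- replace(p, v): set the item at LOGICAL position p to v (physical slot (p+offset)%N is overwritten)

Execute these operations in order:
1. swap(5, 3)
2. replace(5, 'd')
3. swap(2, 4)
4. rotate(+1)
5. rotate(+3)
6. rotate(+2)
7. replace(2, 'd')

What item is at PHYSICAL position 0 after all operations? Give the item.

Answer: A

Derivation:
After op 1 (swap(5, 3)): offset=0, physical=[A,B,C,F,E,D], logical=[A,B,C,F,E,D]
After op 2 (replace(5, 'd')): offset=0, physical=[A,B,C,F,E,d], logical=[A,B,C,F,E,d]
After op 3 (swap(2, 4)): offset=0, physical=[A,B,E,F,C,d], logical=[A,B,E,F,C,d]
After op 4 (rotate(+1)): offset=1, physical=[A,B,E,F,C,d], logical=[B,E,F,C,d,A]
After op 5 (rotate(+3)): offset=4, physical=[A,B,E,F,C,d], logical=[C,d,A,B,E,F]
After op 6 (rotate(+2)): offset=0, physical=[A,B,E,F,C,d], logical=[A,B,E,F,C,d]
After op 7 (replace(2, 'd')): offset=0, physical=[A,B,d,F,C,d], logical=[A,B,d,F,C,d]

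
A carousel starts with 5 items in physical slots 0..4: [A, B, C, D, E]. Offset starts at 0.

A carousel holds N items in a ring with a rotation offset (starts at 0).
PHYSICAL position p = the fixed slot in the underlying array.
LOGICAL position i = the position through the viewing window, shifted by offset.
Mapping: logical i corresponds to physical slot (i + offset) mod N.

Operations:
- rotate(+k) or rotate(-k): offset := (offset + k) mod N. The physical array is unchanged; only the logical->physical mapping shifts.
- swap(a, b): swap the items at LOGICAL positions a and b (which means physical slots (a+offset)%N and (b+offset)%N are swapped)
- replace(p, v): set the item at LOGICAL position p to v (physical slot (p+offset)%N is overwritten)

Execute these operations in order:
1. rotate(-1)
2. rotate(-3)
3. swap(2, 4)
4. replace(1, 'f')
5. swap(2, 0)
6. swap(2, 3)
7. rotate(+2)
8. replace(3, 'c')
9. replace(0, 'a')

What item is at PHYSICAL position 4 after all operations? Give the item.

Answer: B

Derivation:
After op 1 (rotate(-1)): offset=4, physical=[A,B,C,D,E], logical=[E,A,B,C,D]
After op 2 (rotate(-3)): offset=1, physical=[A,B,C,D,E], logical=[B,C,D,E,A]
After op 3 (swap(2, 4)): offset=1, physical=[D,B,C,A,E], logical=[B,C,A,E,D]
After op 4 (replace(1, 'f')): offset=1, physical=[D,B,f,A,E], logical=[B,f,A,E,D]
After op 5 (swap(2, 0)): offset=1, physical=[D,A,f,B,E], logical=[A,f,B,E,D]
After op 6 (swap(2, 3)): offset=1, physical=[D,A,f,E,B], logical=[A,f,E,B,D]
After op 7 (rotate(+2)): offset=3, physical=[D,A,f,E,B], logical=[E,B,D,A,f]
After op 8 (replace(3, 'c')): offset=3, physical=[D,c,f,E,B], logical=[E,B,D,c,f]
After op 9 (replace(0, 'a')): offset=3, physical=[D,c,f,a,B], logical=[a,B,D,c,f]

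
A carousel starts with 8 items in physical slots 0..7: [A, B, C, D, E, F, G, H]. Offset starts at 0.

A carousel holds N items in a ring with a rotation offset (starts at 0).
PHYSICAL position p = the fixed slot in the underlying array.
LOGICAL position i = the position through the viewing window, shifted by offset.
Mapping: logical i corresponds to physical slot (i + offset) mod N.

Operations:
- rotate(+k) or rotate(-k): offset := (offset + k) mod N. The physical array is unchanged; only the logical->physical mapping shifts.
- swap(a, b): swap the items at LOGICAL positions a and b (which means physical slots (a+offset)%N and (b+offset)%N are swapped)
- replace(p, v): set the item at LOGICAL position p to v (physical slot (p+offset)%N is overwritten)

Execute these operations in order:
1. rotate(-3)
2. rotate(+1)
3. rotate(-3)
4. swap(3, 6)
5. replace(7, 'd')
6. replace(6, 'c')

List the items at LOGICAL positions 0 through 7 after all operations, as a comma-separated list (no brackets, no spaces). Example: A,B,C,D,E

Answer: D,E,F,B,H,A,c,d

Derivation:
After op 1 (rotate(-3)): offset=5, physical=[A,B,C,D,E,F,G,H], logical=[F,G,H,A,B,C,D,E]
After op 2 (rotate(+1)): offset=6, physical=[A,B,C,D,E,F,G,H], logical=[G,H,A,B,C,D,E,F]
After op 3 (rotate(-3)): offset=3, physical=[A,B,C,D,E,F,G,H], logical=[D,E,F,G,H,A,B,C]
After op 4 (swap(3, 6)): offset=3, physical=[A,G,C,D,E,F,B,H], logical=[D,E,F,B,H,A,G,C]
After op 5 (replace(7, 'd')): offset=3, physical=[A,G,d,D,E,F,B,H], logical=[D,E,F,B,H,A,G,d]
After op 6 (replace(6, 'c')): offset=3, physical=[A,c,d,D,E,F,B,H], logical=[D,E,F,B,H,A,c,d]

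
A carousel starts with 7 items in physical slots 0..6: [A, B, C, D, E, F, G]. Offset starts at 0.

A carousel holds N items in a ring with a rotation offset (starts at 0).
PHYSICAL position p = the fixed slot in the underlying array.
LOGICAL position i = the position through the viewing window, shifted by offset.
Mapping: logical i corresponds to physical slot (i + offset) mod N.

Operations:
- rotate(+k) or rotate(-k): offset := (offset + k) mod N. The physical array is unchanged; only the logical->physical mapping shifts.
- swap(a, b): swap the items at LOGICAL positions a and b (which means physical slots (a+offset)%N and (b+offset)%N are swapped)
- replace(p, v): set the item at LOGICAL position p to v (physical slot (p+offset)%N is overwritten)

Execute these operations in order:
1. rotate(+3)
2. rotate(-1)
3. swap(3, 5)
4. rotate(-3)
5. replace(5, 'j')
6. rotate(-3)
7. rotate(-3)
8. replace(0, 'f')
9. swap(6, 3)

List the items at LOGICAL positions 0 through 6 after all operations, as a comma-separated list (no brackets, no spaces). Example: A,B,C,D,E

Answer: f,B,C,G,j,A,D

Derivation:
After op 1 (rotate(+3)): offset=3, physical=[A,B,C,D,E,F,G], logical=[D,E,F,G,A,B,C]
After op 2 (rotate(-1)): offset=2, physical=[A,B,C,D,E,F,G], logical=[C,D,E,F,G,A,B]
After op 3 (swap(3, 5)): offset=2, physical=[F,B,C,D,E,A,G], logical=[C,D,E,A,G,F,B]
After op 4 (rotate(-3)): offset=6, physical=[F,B,C,D,E,A,G], logical=[G,F,B,C,D,E,A]
After op 5 (replace(5, 'j')): offset=6, physical=[F,B,C,D,j,A,G], logical=[G,F,B,C,D,j,A]
After op 6 (rotate(-3)): offset=3, physical=[F,B,C,D,j,A,G], logical=[D,j,A,G,F,B,C]
After op 7 (rotate(-3)): offset=0, physical=[F,B,C,D,j,A,G], logical=[F,B,C,D,j,A,G]
After op 8 (replace(0, 'f')): offset=0, physical=[f,B,C,D,j,A,G], logical=[f,B,C,D,j,A,G]
After op 9 (swap(6, 3)): offset=0, physical=[f,B,C,G,j,A,D], logical=[f,B,C,G,j,A,D]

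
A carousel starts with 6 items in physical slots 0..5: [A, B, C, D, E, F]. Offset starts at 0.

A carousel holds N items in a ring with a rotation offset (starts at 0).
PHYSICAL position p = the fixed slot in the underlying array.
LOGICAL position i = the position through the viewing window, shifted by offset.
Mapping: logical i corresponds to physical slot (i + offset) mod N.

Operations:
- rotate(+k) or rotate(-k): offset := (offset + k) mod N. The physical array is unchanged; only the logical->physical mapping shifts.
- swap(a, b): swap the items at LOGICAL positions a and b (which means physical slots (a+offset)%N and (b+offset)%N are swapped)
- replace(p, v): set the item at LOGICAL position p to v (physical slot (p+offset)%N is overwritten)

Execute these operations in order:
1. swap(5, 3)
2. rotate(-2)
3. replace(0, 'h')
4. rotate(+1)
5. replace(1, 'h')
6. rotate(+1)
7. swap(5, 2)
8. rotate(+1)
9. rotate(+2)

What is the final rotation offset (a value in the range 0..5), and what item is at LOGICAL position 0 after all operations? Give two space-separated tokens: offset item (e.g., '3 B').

After op 1 (swap(5, 3)): offset=0, physical=[A,B,C,F,E,D], logical=[A,B,C,F,E,D]
After op 2 (rotate(-2)): offset=4, physical=[A,B,C,F,E,D], logical=[E,D,A,B,C,F]
After op 3 (replace(0, 'h')): offset=4, physical=[A,B,C,F,h,D], logical=[h,D,A,B,C,F]
After op 4 (rotate(+1)): offset=5, physical=[A,B,C,F,h,D], logical=[D,A,B,C,F,h]
After op 5 (replace(1, 'h')): offset=5, physical=[h,B,C,F,h,D], logical=[D,h,B,C,F,h]
After op 6 (rotate(+1)): offset=0, physical=[h,B,C,F,h,D], logical=[h,B,C,F,h,D]
After op 7 (swap(5, 2)): offset=0, physical=[h,B,D,F,h,C], logical=[h,B,D,F,h,C]
After op 8 (rotate(+1)): offset=1, physical=[h,B,D,F,h,C], logical=[B,D,F,h,C,h]
After op 9 (rotate(+2)): offset=3, physical=[h,B,D,F,h,C], logical=[F,h,C,h,B,D]

Answer: 3 F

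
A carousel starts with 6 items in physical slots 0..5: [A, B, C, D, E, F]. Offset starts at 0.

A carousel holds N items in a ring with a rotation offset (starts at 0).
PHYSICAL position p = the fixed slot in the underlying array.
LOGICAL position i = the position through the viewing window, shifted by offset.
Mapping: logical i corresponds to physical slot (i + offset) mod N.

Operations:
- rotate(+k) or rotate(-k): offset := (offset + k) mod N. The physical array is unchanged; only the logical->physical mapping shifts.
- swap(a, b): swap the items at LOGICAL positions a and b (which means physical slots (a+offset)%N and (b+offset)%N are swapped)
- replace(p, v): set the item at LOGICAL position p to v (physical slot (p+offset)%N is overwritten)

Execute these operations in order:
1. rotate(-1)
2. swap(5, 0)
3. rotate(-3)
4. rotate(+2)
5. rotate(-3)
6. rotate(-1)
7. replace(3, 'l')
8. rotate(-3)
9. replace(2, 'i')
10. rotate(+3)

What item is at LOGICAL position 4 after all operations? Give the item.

Answer: F

Derivation:
After op 1 (rotate(-1)): offset=5, physical=[A,B,C,D,E,F], logical=[F,A,B,C,D,E]
After op 2 (swap(5, 0)): offset=5, physical=[A,B,C,D,F,E], logical=[E,A,B,C,D,F]
After op 3 (rotate(-3)): offset=2, physical=[A,B,C,D,F,E], logical=[C,D,F,E,A,B]
After op 4 (rotate(+2)): offset=4, physical=[A,B,C,D,F,E], logical=[F,E,A,B,C,D]
After op 5 (rotate(-3)): offset=1, physical=[A,B,C,D,F,E], logical=[B,C,D,F,E,A]
After op 6 (rotate(-1)): offset=0, physical=[A,B,C,D,F,E], logical=[A,B,C,D,F,E]
After op 7 (replace(3, 'l')): offset=0, physical=[A,B,C,l,F,E], logical=[A,B,C,l,F,E]
After op 8 (rotate(-3)): offset=3, physical=[A,B,C,l,F,E], logical=[l,F,E,A,B,C]
After op 9 (replace(2, 'i')): offset=3, physical=[A,B,C,l,F,i], logical=[l,F,i,A,B,C]
After op 10 (rotate(+3)): offset=0, physical=[A,B,C,l,F,i], logical=[A,B,C,l,F,i]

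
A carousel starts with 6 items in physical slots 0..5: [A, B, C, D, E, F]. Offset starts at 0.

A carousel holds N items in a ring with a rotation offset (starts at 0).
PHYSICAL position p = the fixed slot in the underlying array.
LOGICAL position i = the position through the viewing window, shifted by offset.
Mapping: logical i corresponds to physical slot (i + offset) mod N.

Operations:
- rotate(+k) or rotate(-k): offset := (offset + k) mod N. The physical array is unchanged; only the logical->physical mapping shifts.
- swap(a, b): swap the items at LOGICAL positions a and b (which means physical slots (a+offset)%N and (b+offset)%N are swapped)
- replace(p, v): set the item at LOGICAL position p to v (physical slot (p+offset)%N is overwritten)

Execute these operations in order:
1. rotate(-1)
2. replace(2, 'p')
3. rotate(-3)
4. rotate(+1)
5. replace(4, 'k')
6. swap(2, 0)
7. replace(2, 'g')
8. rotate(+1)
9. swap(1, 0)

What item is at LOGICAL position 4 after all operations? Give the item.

Answer: C

Derivation:
After op 1 (rotate(-1)): offset=5, physical=[A,B,C,D,E,F], logical=[F,A,B,C,D,E]
After op 2 (replace(2, 'p')): offset=5, physical=[A,p,C,D,E,F], logical=[F,A,p,C,D,E]
After op 3 (rotate(-3)): offset=2, physical=[A,p,C,D,E,F], logical=[C,D,E,F,A,p]
After op 4 (rotate(+1)): offset=3, physical=[A,p,C,D,E,F], logical=[D,E,F,A,p,C]
After op 5 (replace(4, 'k')): offset=3, physical=[A,k,C,D,E,F], logical=[D,E,F,A,k,C]
After op 6 (swap(2, 0)): offset=3, physical=[A,k,C,F,E,D], logical=[F,E,D,A,k,C]
After op 7 (replace(2, 'g')): offset=3, physical=[A,k,C,F,E,g], logical=[F,E,g,A,k,C]
After op 8 (rotate(+1)): offset=4, physical=[A,k,C,F,E,g], logical=[E,g,A,k,C,F]
After op 9 (swap(1, 0)): offset=4, physical=[A,k,C,F,g,E], logical=[g,E,A,k,C,F]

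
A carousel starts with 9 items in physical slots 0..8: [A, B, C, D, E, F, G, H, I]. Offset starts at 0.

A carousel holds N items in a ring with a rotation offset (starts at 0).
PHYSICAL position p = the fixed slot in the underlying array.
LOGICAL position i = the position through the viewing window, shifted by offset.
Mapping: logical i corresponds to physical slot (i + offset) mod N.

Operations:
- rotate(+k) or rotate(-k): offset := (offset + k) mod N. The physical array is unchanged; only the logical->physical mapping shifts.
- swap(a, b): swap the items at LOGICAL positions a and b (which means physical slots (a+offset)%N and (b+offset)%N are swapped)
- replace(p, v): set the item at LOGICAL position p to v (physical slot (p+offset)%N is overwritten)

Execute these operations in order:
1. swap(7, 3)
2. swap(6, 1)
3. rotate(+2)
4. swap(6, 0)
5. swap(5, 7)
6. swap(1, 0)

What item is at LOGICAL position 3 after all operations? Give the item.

Answer: F

Derivation:
After op 1 (swap(7, 3)): offset=0, physical=[A,B,C,H,E,F,G,D,I], logical=[A,B,C,H,E,F,G,D,I]
After op 2 (swap(6, 1)): offset=0, physical=[A,G,C,H,E,F,B,D,I], logical=[A,G,C,H,E,F,B,D,I]
After op 3 (rotate(+2)): offset=2, physical=[A,G,C,H,E,F,B,D,I], logical=[C,H,E,F,B,D,I,A,G]
After op 4 (swap(6, 0)): offset=2, physical=[A,G,I,H,E,F,B,D,C], logical=[I,H,E,F,B,D,C,A,G]
After op 5 (swap(5, 7)): offset=2, physical=[D,G,I,H,E,F,B,A,C], logical=[I,H,E,F,B,A,C,D,G]
After op 6 (swap(1, 0)): offset=2, physical=[D,G,H,I,E,F,B,A,C], logical=[H,I,E,F,B,A,C,D,G]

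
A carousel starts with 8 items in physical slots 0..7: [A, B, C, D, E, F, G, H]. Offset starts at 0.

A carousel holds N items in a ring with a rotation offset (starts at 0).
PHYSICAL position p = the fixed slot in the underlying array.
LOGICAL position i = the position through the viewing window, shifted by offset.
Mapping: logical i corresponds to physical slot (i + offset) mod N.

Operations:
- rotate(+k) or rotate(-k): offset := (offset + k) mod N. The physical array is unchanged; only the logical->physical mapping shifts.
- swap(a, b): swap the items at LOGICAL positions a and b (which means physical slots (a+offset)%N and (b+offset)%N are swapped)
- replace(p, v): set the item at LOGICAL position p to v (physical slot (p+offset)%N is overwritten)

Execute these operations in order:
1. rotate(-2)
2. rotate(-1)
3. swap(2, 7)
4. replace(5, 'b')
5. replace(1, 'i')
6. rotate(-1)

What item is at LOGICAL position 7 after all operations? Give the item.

Answer: D

Derivation:
After op 1 (rotate(-2)): offset=6, physical=[A,B,C,D,E,F,G,H], logical=[G,H,A,B,C,D,E,F]
After op 2 (rotate(-1)): offset=5, physical=[A,B,C,D,E,F,G,H], logical=[F,G,H,A,B,C,D,E]
After op 3 (swap(2, 7)): offset=5, physical=[A,B,C,D,H,F,G,E], logical=[F,G,E,A,B,C,D,H]
After op 4 (replace(5, 'b')): offset=5, physical=[A,B,b,D,H,F,G,E], logical=[F,G,E,A,B,b,D,H]
After op 5 (replace(1, 'i')): offset=5, physical=[A,B,b,D,H,F,i,E], logical=[F,i,E,A,B,b,D,H]
After op 6 (rotate(-1)): offset=4, physical=[A,B,b,D,H,F,i,E], logical=[H,F,i,E,A,B,b,D]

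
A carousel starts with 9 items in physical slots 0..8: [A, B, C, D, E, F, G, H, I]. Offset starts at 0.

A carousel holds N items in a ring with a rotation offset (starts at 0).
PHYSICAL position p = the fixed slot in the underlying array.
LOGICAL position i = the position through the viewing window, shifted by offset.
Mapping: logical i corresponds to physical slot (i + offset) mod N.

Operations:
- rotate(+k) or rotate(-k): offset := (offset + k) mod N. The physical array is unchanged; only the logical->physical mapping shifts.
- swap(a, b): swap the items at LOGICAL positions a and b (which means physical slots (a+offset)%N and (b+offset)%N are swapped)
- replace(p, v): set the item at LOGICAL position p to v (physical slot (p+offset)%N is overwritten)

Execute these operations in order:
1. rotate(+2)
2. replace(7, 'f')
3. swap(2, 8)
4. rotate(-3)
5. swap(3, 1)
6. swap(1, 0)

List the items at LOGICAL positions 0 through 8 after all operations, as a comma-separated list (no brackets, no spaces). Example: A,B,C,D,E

After op 1 (rotate(+2)): offset=2, physical=[A,B,C,D,E,F,G,H,I], logical=[C,D,E,F,G,H,I,A,B]
After op 2 (replace(7, 'f')): offset=2, physical=[f,B,C,D,E,F,G,H,I], logical=[C,D,E,F,G,H,I,f,B]
After op 3 (swap(2, 8)): offset=2, physical=[f,E,C,D,B,F,G,H,I], logical=[C,D,B,F,G,H,I,f,E]
After op 4 (rotate(-3)): offset=8, physical=[f,E,C,D,B,F,G,H,I], logical=[I,f,E,C,D,B,F,G,H]
After op 5 (swap(3, 1)): offset=8, physical=[C,E,f,D,B,F,G,H,I], logical=[I,C,E,f,D,B,F,G,H]
After op 6 (swap(1, 0)): offset=8, physical=[I,E,f,D,B,F,G,H,C], logical=[C,I,E,f,D,B,F,G,H]

Answer: C,I,E,f,D,B,F,G,H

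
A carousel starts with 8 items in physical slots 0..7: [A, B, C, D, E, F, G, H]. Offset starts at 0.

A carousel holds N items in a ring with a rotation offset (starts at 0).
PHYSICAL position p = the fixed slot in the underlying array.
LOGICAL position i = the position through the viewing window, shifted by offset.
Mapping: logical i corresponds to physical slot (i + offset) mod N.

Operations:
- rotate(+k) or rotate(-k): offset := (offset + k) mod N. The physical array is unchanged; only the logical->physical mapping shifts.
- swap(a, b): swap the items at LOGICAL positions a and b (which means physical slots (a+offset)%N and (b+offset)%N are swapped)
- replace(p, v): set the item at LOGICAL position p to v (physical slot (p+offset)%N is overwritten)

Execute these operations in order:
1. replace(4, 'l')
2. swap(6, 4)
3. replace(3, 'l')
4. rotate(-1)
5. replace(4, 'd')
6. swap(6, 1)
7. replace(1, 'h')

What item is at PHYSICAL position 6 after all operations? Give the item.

After op 1 (replace(4, 'l')): offset=0, physical=[A,B,C,D,l,F,G,H], logical=[A,B,C,D,l,F,G,H]
After op 2 (swap(6, 4)): offset=0, physical=[A,B,C,D,G,F,l,H], logical=[A,B,C,D,G,F,l,H]
After op 3 (replace(3, 'l')): offset=0, physical=[A,B,C,l,G,F,l,H], logical=[A,B,C,l,G,F,l,H]
After op 4 (rotate(-1)): offset=7, physical=[A,B,C,l,G,F,l,H], logical=[H,A,B,C,l,G,F,l]
After op 5 (replace(4, 'd')): offset=7, physical=[A,B,C,d,G,F,l,H], logical=[H,A,B,C,d,G,F,l]
After op 6 (swap(6, 1)): offset=7, physical=[F,B,C,d,G,A,l,H], logical=[H,F,B,C,d,G,A,l]
After op 7 (replace(1, 'h')): offset=7, physical=[h,B,C,d,G,A,l,H], logical=[H,h,B,C,d,G,A,l]

Answer: l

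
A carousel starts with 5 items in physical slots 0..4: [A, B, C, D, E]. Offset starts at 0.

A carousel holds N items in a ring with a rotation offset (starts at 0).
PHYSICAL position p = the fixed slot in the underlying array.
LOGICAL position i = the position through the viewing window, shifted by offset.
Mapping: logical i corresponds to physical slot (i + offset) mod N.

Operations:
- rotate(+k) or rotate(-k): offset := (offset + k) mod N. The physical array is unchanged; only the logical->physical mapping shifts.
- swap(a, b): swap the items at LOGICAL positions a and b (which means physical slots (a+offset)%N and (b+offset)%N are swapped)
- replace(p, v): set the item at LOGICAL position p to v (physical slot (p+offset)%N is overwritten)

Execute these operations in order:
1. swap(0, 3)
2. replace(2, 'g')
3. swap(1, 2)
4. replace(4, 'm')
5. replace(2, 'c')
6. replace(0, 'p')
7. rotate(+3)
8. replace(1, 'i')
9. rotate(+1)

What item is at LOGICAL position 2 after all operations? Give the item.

Answer: g

Derivation:
After op 1 (swap(0, 3)): offset=0, physical=[D,B,C,A,E], logical=[D,B,C,A,E]
After op 2 (replace(2, 'g')): offset=0, physical=[D,B,g,A,E], logical=[D,B,g,A,E]
After op 3 (swap(1, 2)): offset=0, physical=[D,g,B,A,E], logical=[D,g,B,A,E]
After op 4 (replace(4, 'm')): offset=0, physical=[D,g,B,A,m], logical=[D,g,B,A,m]
After op 5 (replace(2, 'c')): offset=0, physical=[D,g,c,A,m], logical=[D,g,c,A,m]
After op 6 (replace(0, 'p')): offset=0, physical=[p,g,c,A,m], logical=[p,g,c,A,m]
After op 7 (rotate(+3)): offset=3, physical=[p,g,c,A,m], logical=[A,m,p,g,c]
After op 8 (replace(1, 'i')): offset=3, physical=[p,g,c,A,i], logical=[A,i,p,g,c]
After op 9 (rotate(+1)): offset=4, physical=[p,g,c,A,i], logical=[i,p,g,c,A]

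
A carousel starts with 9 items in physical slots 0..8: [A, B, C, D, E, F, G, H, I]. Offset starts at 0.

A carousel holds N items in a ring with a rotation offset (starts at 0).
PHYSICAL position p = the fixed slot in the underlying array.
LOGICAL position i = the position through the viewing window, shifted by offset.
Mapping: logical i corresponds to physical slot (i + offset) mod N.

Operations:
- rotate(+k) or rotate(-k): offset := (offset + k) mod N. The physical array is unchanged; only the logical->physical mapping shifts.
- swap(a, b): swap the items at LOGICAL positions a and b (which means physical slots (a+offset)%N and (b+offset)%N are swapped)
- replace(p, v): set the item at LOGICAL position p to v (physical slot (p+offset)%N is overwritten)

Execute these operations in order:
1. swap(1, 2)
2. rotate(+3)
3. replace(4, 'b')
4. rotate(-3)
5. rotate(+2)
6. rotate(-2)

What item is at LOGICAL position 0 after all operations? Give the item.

Answer: A

Derivation:
After op 1 (swap(1, 2)): offset=0, physical=[A,C,B,D,E,F,G,H,I], logical=[A,C,B,D,E,F,G,H,I]
After op 2 (rotate(+3)): offset=3, physical=[A,C,B,D,E,F,G,H,I], logical=[D,E,F,G,H,I,A,C,B]
After op 3 (replace(4, 'b')): offset=3, physical=[A,C,B,D,E,F,G,b,I], logical=[D,E,F,G,b,I,A,C,B]
After op 4 (rotate(-3)): offset=0, physical=[A,C,B,D,E,F,G,b,I], logical=[A,C,B,D,E,F,G,b,I]
After op 5 (rotate(+2)): offset=2, physical=[A,C,B,D,E,F,G,b,I], logical=[B,D,E,F,G,b,I,A,C]
After op 6 (rotate(-2)): offset=0, physical=[A,C,B,D,E,F,G,b,I], logical=[A,C,B,D,E,F,G,b,I]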